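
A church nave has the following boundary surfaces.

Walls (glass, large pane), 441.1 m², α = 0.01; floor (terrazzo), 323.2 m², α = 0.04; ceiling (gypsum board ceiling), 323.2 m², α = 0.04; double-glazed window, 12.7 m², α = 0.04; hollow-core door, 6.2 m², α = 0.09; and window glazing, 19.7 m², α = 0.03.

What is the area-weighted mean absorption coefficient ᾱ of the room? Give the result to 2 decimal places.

Total surface area S = 1126.1 m².
A = 441.1×0.01 + 323.2×0.04 + 323.2×0.04 + 12.7×0.04 + 6.2×0.09 + 19.7×0.03 = 31.924 sabins.
ᾱ = A/S = 0.03.

0.03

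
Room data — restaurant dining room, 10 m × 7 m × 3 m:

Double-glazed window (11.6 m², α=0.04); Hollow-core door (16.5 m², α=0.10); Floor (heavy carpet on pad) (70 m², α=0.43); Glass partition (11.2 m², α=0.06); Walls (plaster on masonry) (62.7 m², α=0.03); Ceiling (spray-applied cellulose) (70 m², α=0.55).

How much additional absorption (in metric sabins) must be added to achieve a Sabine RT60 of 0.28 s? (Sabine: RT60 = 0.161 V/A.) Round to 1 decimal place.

A₁ = Σ Sᵢαᵢ = 11.6*0.04 + 16.5*0.10 + 70*0.43 + 11.2*0.06 + 62.7*0.03 + 70*0.55 = 73.267 sabins.
For T = 0.28 s, need A₂ = 0.161·V/T = 0.161·210/0.28 = 120.750 sabins.
ΔA = A₂ − A₁ = 120.750 − 73.267 = 47.5 sabins.

47.5 sabins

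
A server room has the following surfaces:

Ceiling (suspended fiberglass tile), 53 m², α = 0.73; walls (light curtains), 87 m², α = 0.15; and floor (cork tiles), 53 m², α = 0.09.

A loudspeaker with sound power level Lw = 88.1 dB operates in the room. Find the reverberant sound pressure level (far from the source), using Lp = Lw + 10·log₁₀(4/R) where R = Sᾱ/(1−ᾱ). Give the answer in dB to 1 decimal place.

75.1 dB

A = 56.510 sabins; S = 193.0 m².
ᾱ = 56.510/193.0 = 0.2928; R = Sᾱ/(1−ᾱ) = 56.510/(1−0.2928) = 79.907 m².
Lp = Lw + 10 log₁₀(4/R) = 88.1 -13.01 = 75.1 dB.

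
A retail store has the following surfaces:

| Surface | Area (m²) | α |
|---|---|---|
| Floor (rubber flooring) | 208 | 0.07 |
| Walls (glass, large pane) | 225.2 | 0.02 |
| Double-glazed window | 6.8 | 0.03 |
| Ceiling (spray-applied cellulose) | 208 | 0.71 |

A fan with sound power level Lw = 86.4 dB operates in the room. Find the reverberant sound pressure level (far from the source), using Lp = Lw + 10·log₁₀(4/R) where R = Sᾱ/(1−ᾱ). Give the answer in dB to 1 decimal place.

68.9 dB

A = 166.948 sabins; S = 648.0 m².
ᾱ = 0.2576, so room constant R = A/(1−ᾱ) = 224.876 m².
Lp = Lw + 10 log₁₀(4/R) = 86.4 -17.50 = 68.9 dB.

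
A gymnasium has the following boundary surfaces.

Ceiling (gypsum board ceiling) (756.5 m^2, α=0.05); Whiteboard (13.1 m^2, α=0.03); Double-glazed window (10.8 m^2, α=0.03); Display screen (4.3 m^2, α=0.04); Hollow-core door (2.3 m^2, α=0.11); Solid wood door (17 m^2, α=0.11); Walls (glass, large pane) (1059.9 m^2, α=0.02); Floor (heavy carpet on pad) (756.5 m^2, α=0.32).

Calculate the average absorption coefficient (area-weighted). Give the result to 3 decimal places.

0.116

Total surface area S = 2620.4 m^2.
Weighted sum Σ Sα = 304.115.
ᾱ = A/S = 0.116.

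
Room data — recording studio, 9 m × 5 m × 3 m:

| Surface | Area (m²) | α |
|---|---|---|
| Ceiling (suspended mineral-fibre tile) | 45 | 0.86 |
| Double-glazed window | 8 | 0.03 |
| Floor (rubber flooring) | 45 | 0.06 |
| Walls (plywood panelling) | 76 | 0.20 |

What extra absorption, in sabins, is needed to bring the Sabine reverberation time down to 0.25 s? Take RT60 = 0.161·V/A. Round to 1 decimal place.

Equivalent absorption area: A₁ = 45*0.86 + 8*0.03 + 45*0.06 + 76*0.20 = 56.840 m².
For T = 0.25 s, need A₂ = 0.161·V/T = 0.161·135/0.25 = 86.940 sabins.
Additional absorption ΔA = 86.940 − 56.840 = 30.1 sabins.

30.1 sabins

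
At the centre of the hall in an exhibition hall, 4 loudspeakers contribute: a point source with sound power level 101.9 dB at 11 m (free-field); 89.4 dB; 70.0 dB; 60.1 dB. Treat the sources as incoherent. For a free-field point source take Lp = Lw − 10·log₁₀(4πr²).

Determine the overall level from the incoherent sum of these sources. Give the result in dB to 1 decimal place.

89.5 dB

Source at 11 m: Lp = 101.9 − 10·log₁₀(4π·11²) = 101.9 − 10·log₁₀(1520.531) = 70.1 dB.
Converting to relative power and adding: 10^(70.1/10) + 10^(89.4/10) + 10^(70.0/10) + 10^(60.1/10) = 8.922e+08.
Back to dB: 10·log₁₀ Σ = 89.5 dB.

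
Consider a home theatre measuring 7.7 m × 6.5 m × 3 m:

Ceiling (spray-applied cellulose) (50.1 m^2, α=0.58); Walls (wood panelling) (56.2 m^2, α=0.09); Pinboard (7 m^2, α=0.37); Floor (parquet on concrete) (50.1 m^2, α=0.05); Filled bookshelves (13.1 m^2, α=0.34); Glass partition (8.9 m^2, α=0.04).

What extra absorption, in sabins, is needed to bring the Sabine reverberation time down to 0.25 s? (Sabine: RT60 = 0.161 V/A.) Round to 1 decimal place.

52.7 sabins

Equivalent absorption area: A₁ = 50.1*0.58 + 56.2*0.09 + 7*0.37 + 50.1*0.05 + 13.1*0.34 + 8.9*0.04 = 44.021 m^2.
Target A₂ = 0.161·150.15/0.25 = 96.697 sabins (V = 150.15 m³).
Additional absorption ΔA = 96.697 − 44.021 = 52.7 sabins.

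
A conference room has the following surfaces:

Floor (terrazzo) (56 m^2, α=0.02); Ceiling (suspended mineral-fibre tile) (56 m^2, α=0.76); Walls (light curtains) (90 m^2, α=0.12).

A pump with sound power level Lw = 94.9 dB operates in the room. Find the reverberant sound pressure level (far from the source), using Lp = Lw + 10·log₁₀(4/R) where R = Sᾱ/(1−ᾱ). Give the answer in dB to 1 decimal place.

82.2 dB

Σ(Sᵢαᵢ) = 56·0.02 + 56·0.76 + 90·0.12 = 54.480; total area S = 202.0 m^2.
ᾱ = 0.2697, so room constant R = A/(1−ᾱ) = 74.599 m^2.
Lp = 94.9 + 10·log₁₀(4/74.599) = 94.9 + (-12.71) = 82.2 dB.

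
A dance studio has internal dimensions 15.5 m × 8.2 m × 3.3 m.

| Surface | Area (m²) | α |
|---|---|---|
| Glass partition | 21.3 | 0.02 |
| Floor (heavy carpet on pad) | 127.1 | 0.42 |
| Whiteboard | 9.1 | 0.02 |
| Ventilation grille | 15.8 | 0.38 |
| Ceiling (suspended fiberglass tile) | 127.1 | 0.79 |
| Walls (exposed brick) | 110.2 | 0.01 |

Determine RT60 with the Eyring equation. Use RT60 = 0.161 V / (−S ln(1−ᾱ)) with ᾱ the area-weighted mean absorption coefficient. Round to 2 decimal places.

S = Σ Sᵢ = 410.6 m².
Σ(Sᵢαᵢ) = 21.3×0.02 + 127.1×0.42 + 9.1×0.02 + 15.8×0.38 + 127.1×0.79 + 110.2×0.01 = 161.505.
Mean coefficient ᾱ = A/S = 0.3933.
Eyring denominator: −S ln(1−ᾱ) = 205.185.
V = 15.5 × 8.2 × 3.3 = 419.43 m³.
T = 0.161·V/[−S·ln(1−ᾱ)] = 0.161·419.43/205.185 = 0.33 s.

0.33 s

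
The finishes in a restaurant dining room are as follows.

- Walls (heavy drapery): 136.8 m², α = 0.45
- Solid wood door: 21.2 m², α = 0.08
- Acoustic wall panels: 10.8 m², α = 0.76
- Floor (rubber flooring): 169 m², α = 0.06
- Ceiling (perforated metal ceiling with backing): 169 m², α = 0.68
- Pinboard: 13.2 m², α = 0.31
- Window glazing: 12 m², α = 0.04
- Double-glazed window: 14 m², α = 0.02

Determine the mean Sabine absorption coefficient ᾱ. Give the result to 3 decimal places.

S = Σ Sᵢ = 136.8 + 21.2 + 10.8 + 169 + 169 + 13.2 + 12 + 14 = 546.0 m².
Σ(Sᵢαᵢ) = 136.8·0.45 + 21.2·0.08 + 10.8·0.76 + 169·0.06 + 169·0.68 + 13.2·0.31 + 12·0.04 + 14·0.02 = 201.376.
ᾱ = A/S = 0.369.

0.369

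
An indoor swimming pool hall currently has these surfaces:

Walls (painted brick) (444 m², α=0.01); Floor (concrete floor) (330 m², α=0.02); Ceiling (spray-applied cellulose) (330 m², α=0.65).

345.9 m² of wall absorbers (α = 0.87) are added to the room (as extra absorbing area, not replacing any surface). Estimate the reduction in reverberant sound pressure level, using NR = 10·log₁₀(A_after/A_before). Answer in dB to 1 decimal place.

3.7 dB

Equivalent absorption area: A_before = 444×0.01 + 330×0.02 + 330×0.65 = 225.540 m².
Added absorption = 345.9 × 0.87 = 300.933 sabins.
New total A_after = 526.473 sabins.
NR = 10·log₁₀(526.473/225.540) = 3.7 dB.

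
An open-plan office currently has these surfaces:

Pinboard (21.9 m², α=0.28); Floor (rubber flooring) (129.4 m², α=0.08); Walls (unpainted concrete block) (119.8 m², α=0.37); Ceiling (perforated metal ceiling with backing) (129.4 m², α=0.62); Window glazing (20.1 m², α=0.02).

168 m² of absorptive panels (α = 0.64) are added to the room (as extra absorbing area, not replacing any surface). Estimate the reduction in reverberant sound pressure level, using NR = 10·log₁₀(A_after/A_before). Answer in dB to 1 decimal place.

Equivalent absorption area: A_before = 21.9·0.28 + 129.4·0.08 + 119.8·0.37 + 129.4·0.62 + 20.1·0.02 = 141.440 m².
Treatment contributes 168·0.64 = 107.520 sabins.
New total A_after = 248.960 sabins.
Reduction = 10 log₁₀(A_after/A_before) = 10 log₁₀(1.7602) = 2.5 dB.

2.5 dB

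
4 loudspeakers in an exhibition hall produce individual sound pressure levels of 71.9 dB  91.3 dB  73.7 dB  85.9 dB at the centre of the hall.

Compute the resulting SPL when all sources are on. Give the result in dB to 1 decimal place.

Σ 10^(Lᵢ/10) = 1.777e+09.
Combined level = 10 log₁₀(1.777e+09) = 92.5 dB.

92.5 dB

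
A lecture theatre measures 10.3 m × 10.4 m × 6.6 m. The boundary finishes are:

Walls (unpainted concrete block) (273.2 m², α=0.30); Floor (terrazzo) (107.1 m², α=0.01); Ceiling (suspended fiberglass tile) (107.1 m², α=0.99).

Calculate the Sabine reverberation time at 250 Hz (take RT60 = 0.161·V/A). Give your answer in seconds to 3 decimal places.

0.602 s

Summing Sᵢαᵢ: 81.960 + 1.071 + 106.029 → A = 189.060 sabins.
V = 10.3·10.4·6.6 = 706.992 m³.
T = 0.161 V/A = 0.161·706.992/189.060 = 0.602 s.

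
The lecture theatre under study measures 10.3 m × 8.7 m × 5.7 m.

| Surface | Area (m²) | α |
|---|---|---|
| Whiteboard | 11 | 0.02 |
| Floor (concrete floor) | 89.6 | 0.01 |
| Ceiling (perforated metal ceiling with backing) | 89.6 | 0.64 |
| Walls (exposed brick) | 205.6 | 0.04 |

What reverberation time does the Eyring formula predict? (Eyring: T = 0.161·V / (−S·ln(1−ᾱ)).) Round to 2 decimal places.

1.13 seconds

Total surface area S = 11 + 89.6 + 89.6 + 205.6 = 395.8 m².
Σ(Sᵢαᵢ) = 11·0.02 + 89.6·0.01 + 89.6·0.64 + 205.6·0.04 = 66.684.
Mean coefficient ᾱ = A/S = 0.1685.
−S·ln(1−ᾱ) = −395.8 × ln(1 − 0.1685) = 73.035.
V = 10.3 × 8.7 × 5.7 = 510.777 m³.
T = 0.161·V/[−S·ln(1−ᾱ)] = 0.161·510.777/73.035 = 1.13 s.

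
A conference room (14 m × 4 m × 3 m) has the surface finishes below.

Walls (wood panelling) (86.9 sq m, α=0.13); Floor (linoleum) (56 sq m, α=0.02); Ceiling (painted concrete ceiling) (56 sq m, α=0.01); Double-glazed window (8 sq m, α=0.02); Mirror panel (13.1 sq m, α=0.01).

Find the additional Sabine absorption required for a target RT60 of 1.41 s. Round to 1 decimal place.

Summing Sᵢαᵢ: 11.297 + 1.120 + 0.560 + 0.160 + 0.131 → A₁ = 13.268 sabins.
Target A₂ = 0.161·168/1.41 = 19.183 sabins (V = 168 m³).
ΔA = A₂ − A₁ = 19.183 − 13.268 = 5.9 sabins.

5.9 sabins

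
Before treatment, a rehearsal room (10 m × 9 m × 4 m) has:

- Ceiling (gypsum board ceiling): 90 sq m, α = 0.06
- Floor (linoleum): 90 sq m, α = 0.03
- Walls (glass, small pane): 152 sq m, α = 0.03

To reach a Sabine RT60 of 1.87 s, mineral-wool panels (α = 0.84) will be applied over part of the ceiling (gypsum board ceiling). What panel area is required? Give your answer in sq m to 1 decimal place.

Total absorption A₁ = 90·0.06 + 90·0.03 + 152·0.03
  = 5.400 + 2.700 + 4.560 = 12.660 sq m sabins.
Required A₂ = 0.161·360/1.87 = 30.995 sabins.
ΔA needed = 30.995 − 12.660 = 18.335 sabins.
Each sq m of panel replacing the ceiling (gypsum board ceiling) adds (0.84 − 0.06) = 0.78 sabins.
Area = ΔA/Δα = 18.335/0.78 = 23.5 sq m.

23.5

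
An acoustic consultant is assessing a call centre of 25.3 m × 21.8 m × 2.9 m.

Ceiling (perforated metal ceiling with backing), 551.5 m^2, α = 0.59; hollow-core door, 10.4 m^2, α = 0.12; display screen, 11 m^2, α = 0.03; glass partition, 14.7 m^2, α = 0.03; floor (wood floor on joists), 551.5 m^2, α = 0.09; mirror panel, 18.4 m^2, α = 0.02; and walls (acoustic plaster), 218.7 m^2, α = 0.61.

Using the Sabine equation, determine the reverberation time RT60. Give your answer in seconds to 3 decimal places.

0.504 sec

A = Σ Sᵢαᵢ = 551.5×0.59 + 10.4×0.12 + 11×0.03 + 14.7×0.03 + 551.5×0.09 + 18.4×0.02 + 218.7×0.61 = 510.814 sabins.
Room volume: 1599.466 m³.
RT60 = 0.161 · V / A = 0.161 × 1599.466 / 510.814 = 0.504 s.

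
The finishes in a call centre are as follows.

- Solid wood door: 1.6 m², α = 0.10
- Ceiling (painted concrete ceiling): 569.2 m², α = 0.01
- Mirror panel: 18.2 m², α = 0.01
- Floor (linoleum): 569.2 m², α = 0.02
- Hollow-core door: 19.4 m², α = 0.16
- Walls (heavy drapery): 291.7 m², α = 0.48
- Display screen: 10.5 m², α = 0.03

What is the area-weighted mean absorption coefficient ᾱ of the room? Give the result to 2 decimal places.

Total surface area S = 1479.8 m².
A = 1.6*0.10 + 569.2*0.01 + 18.2*0.01 + 569.2*0.02 + 19.4*0.16 + 291.7*0.48 + 10.5*0.03 = 160.853 sabins.
ᾱ = A/S = 0.11.

0.11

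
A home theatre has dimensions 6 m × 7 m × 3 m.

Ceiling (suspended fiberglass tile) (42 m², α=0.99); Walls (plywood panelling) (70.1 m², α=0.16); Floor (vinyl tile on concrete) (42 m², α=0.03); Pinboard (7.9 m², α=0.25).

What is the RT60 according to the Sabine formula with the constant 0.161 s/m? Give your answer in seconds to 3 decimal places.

A = Σ Sᵢαᵢ = 42·0.99 + 70.1·0.16 + 42·0.03 + 7.9·0.25 = 56.031 sabins.
V = 6·7·3 = 126 m³.
RT60 = 0.161 · V / A = 0.161 × 126 / 56.031 = 0.362 s.

0.362 s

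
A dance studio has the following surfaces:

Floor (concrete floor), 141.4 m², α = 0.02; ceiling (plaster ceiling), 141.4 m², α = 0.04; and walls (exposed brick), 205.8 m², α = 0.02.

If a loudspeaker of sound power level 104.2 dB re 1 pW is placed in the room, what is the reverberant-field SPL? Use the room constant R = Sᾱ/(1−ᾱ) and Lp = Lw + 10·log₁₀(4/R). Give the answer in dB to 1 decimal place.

Σ(Sᵢαᵢ) = 141.4·0.02 + 141.4·0.04 + 205.8·0.02 = 12.600; total area S = 488.6 m².
ᾱ = 12.600/488.6 = 0.0258; R = Sᾱ/(1−ᾱ) = 12.600/(1−0.0258) = 12.934 m².
Lp = Lw + 10 log₁₀(4/R) = 104.2 -5.10 = 99.1 dB.

99.1 dB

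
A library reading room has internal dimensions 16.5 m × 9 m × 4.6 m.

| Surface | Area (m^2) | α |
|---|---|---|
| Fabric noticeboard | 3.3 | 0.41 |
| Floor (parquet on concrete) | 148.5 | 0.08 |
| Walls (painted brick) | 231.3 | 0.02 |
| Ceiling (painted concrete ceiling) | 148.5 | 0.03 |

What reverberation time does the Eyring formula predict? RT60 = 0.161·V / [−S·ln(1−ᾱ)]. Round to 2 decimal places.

Total surface area S = 3.3 + 148.5 + 231.3 + 148.5 = 531.6 m^2.
Σ(Sᵢαᵢ) = 3.3·0.41 + 148.5·0.08 + 231.3·0.02 + 148.5·0.03 = 22.314.
Mean coefficient ᾱ = A/S = 0.0420.
−S·ln(1−ᾱ) = −531.6 × ln(1 − 0.0420) = 22.810.
V = 16.5 × 9 × 4.6 = 683.1 m³.
RT60 = 0.161 × 683.1 / 22.810 = 4.82 s.

4.82 s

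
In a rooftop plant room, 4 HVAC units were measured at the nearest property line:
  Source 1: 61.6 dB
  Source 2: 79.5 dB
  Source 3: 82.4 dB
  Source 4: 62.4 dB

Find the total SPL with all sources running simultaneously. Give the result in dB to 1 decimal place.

84.3 dB

Σ 10^(Lᵢ/10) = 2.661e+08.
Combined level = 10 log₁₀(2.661e+08) = 84.3 dB.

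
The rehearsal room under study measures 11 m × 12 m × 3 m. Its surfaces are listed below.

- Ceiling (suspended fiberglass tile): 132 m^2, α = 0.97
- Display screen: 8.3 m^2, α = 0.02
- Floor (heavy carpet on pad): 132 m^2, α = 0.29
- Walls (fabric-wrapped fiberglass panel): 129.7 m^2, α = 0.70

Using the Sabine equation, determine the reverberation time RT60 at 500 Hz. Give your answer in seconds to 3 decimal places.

0.248 sec

Equivalent absorption area: A = 132·0.97 + 8.3·0.02 + 132·0.29 + 129.7·0.70 = 257.276 m^2.
Room volume: 396 m³.
Sabine: RT60 = 0.161 × 396 / 257.276 = 0.248 s.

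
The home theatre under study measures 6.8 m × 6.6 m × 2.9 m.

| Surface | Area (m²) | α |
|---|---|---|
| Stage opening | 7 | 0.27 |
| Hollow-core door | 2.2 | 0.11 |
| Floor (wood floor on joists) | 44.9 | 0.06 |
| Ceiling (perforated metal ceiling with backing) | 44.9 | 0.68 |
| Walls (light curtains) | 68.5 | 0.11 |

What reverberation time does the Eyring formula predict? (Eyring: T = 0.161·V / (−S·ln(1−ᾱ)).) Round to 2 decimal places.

S = Σ Sᵢ = 167.5 m².
Σ(Sᵢαᵢ) = 7·0.27 + 2.2·0.11 + 44.9·0.06 + 44.9·0.68 + 68.5·0.11 = 42.893.
Mean coefficient ᾱ = A/S = 0.2561.
Eyring denominator: −S ln(1−ᾱ) = 49.555.
V = 6.8 × 6.6 × 2.9 = 130.152 m³.
T = 0.161·V/[−S·ln(1−ᾱ)] = 0.161·130.152/49.555 = 0.42 s.

0.42 s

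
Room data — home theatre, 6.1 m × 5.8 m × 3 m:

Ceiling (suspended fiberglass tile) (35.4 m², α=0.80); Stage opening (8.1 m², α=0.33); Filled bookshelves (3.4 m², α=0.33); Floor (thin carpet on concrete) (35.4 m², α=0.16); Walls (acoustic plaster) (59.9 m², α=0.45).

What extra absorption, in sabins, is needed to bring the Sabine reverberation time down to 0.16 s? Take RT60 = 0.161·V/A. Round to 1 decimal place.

42.1 sabins

Total absorption A₁ = 35.4×0.80 + 8.1×0.33 + 3.4×0.33 + 35.4×0.16 + 59.9×0.45
  = 28.320 + 2.673 + 1.122 + 5.664 + 26.955 = 64.734 m² sabins.
V = 106.14 m³. Required absorption A₂ = 0.161 × 106.14 / 0.16 = 106.803 sabins.
ΔA = A₂ − A₁ = 106.803 − 64.734 = 42.1 sabins.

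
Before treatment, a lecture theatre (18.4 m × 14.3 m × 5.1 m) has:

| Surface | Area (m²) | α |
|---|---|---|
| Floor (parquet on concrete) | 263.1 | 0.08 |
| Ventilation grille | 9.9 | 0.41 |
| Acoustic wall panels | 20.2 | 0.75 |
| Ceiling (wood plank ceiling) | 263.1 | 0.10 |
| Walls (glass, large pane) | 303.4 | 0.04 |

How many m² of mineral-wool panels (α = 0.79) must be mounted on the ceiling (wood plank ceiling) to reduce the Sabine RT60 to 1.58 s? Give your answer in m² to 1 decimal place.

84.1

Equivalent absorption area: A₁ = 263.1×0.08 + 9.9×0.41 + 20.2×0.75 + 263.1×0.10 + 303.4×0.04 = 78.703 m².
V = 1341.912 m³. Target absorption A₂ = 0.161 × 1341.912 / 1.58 = 136.739 sabins.
ΔA needed = 136.739 − 78.703 = 58.036 sabins.
Net gain per m²: Δα = 0.79 − 0.10 = 0.69.
Area = ΔA/Δα = 58.036/0.69 = 84.1 m².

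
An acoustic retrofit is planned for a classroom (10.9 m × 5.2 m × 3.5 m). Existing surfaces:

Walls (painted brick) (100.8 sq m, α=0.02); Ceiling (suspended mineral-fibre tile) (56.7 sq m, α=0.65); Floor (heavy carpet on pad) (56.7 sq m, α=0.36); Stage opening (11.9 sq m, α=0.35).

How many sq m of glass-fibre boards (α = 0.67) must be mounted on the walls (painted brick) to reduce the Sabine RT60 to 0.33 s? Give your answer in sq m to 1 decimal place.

51.3

Equivalent absorption area: A₁ = 100.8*0.02 + 56.7*0.65 + 56.7*0.36 + 11.9*0.35 = 63.448 sq m.
Required A₂ = 0.161·198.38/0.33 = 96.785 sabins.
ΔA needed = 96.785 − 63.448 = 33.337 sabins.
Each sq m of panel replacing the walls (painted brick) adds (0.67 − 0.02) = 0.65 sabins.
Panel area = 33.337 / 0.65 = 51.3 sq m.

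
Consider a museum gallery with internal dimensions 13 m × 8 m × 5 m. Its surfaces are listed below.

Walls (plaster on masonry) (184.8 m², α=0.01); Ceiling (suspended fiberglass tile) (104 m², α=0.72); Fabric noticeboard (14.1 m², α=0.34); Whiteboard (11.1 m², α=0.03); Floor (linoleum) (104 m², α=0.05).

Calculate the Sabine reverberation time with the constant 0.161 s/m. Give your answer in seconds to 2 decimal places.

0.96 s

Total absorption A = 184.8*0.01 + 104*0.72 + 14.1*0.34 + 11.1*0.03 + 104*0.05
  = 1.848 + 74.880 + 4.794 + 0.333 + 5.200 = 87.055 m² sabins.
Room volume: 520 m³.
T = 0.161 V/A = 0.161·520/87.055 = 0.96 s.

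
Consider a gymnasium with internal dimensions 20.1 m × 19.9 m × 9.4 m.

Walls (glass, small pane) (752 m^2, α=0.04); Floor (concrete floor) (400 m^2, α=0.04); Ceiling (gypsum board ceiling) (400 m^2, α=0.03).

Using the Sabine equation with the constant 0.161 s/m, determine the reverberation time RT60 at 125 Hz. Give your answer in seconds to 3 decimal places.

10.423 sec

Total absorption A = 752·0.04 + 400·0.04 + 400·0.03
  = 30.080 + 16.000 + 12.000 = 58.080 m^2 sabins.
V = 20.1·19.9·9.4 = 3759.906 m³.
Sabine: RT60 = 0.161 × 3759.906 / 58.080 = 10.423 s.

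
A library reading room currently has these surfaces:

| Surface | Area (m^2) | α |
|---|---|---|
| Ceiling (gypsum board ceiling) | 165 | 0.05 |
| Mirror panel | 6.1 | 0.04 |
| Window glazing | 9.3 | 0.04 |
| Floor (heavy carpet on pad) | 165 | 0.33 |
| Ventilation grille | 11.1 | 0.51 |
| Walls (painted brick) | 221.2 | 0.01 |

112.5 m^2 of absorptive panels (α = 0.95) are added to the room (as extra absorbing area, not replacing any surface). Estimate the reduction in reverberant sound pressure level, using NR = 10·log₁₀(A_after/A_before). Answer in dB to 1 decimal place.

4.0 dB

Summing Sᵢαᵢ: 8.250 + 0.244 + 0.372 + 54.450 + 5.661 + 2.212 → A_before = 71.189 sabins.
Treatment contributes 112.5·0.95 = 106.875 sabins.
A_after = 71.189 + 106.875 = 178.064 sabins.
NR = 10·log₁₀(178.064/71.189) = 4.0 dB.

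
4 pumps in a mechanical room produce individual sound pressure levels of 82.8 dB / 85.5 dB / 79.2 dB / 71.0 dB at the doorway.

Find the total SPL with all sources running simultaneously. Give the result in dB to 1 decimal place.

Σ 10^(Lᵢ/10) = 6.411e+08.
Combined level = 10 log₁₀(6.411e+08) = 88.1 dB.

88.1 dB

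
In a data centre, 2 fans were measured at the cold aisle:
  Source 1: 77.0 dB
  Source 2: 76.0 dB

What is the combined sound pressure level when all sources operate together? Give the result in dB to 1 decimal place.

79.5 dB

Σ 10^(Lᵢ/10) = 8.993e+07.
Combined level = 10 log₁₀(8.993e+07) = 79.5 dB.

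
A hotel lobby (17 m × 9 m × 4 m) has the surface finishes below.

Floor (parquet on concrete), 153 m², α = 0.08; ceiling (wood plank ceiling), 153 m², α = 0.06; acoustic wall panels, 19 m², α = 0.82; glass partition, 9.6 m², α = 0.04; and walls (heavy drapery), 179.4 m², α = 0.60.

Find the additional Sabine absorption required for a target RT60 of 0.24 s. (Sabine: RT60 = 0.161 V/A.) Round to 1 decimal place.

265.5 sabins

Summing Sᵢαᵢ: 12.240 + 9.180 + 15.580 + 0.384 + 107.640 → A₁ = 145.024 sabins.
V = 612 m³. Required absorption A₂ = 0.161 × 612 / 0.24 = 410.550 sabins.
Additional absorption ΔA = 410.550 − 145.024 = 265.5 sabins.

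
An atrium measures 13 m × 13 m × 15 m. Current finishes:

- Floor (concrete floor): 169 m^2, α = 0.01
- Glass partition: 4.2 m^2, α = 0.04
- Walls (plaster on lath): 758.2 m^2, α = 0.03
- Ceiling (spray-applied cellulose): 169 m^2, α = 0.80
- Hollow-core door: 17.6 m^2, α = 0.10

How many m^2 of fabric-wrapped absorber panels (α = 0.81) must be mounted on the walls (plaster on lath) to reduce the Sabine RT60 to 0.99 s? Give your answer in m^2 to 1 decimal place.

Equivalent absorption area: A₁ = 169×0.01 + 4.2×0.04 + 758.2×0.03 + 169×0.80 + 17.6×0.10 = 161.564 m^2.
V = 2535 m³. Target absorption A₂ = 0.161 × 2535 / 0.99 = 412.258 sabins.
ΔA needed = 412.258 − 161.564 = 250.694 sabins.
Net gain per m^2: Δα = 0.81 − 0.03 = 0.78.
Panel area = 250.694 / 0.78 = 321.4 m^2.

321.4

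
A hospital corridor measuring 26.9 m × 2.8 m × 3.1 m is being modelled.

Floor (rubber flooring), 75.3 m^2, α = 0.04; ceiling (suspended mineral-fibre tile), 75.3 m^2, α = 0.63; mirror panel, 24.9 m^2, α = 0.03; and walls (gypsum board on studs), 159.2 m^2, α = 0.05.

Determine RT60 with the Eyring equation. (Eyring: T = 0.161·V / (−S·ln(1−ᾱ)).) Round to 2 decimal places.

0.58 s

Total surface area S = 75.3 + 75.3 + 24.9 + 159.2 = 334.7 m^2.
Absorption A = 75.3·0.04 + 75.3·0.63 + 24.9·0.03 + 159.2·0.05 = 59.158 sabins.
ᾱ = 59.158 / 334.7 = 0.1767.
Eyring denominator: −S ln(1−ᾱ) = 65.077.
V = 26.9 × 2.8 × 3.1 = 233.492 m³.
T = 0.161·V/[−S·ln(1−ᾱ)] = 0.161·233.492/65.077 = 0.58 s.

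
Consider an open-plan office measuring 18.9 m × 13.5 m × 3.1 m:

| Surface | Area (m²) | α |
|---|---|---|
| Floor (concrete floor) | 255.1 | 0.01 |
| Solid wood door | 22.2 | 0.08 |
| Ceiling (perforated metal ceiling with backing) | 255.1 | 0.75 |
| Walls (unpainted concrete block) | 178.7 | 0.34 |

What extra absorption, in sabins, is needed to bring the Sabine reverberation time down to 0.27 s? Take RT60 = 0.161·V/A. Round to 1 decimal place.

215.2 sabins

Total absorption A₁ = 255.1×0.01 + 22.2×0.08 + 255.1×0.75 + 178.7×0.34
  = 2.551 + 1.776 + 191.325 + 60.758 = 256.410 m² sabins.
For T = 0.27 s, need A₂ = 0.161·V/T = 0.161·790.965/0.27 = 471.650 sabins.
Shortfall: 471.650 − 256.410 = 215.2 sabins.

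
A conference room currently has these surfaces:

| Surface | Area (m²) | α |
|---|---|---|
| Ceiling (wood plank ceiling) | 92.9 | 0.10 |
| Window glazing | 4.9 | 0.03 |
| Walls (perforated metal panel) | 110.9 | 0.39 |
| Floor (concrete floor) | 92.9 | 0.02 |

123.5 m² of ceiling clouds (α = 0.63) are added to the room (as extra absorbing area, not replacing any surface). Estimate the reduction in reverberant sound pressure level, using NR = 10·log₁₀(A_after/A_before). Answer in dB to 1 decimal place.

Total absorption A_before = 92.9·0.10 + 4.9·0.03 + 110.9·0.39 + 92.9·0.02
  = 9.290 + 0.147 + 43.251 + 1.858 = 54.546 m² sabins.
Treatment contributes 123.5·0.63 = 77.805 sabins.
New total A_after = 132.351 sabins.
Reduction = 10 log₁₀(A_after/A_before) = 10 log₁₀(2.4264) = 3.8 dB.

3.8 dB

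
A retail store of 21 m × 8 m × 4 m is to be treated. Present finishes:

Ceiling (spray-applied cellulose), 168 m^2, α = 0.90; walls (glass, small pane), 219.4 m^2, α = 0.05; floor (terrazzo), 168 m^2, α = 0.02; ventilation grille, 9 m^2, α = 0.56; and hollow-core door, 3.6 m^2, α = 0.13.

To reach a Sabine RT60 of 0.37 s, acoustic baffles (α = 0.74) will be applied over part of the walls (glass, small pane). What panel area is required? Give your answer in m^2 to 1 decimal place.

175.9

Equivalent absorption area: A₁ = 168·0.90 + 219.4·0.05 + 168·0.02 + 9·0.56 + 3.6·0.13 = 171.038 m^2.
V = 672 m³. Target absorption A₂ = 0.161 × 672 / 0.37 = 292.411 sabins.
Absorption to add: 292.411 − 171.038 = 121.373 sabins.
Each m^2 of panel replacing the walls (glass, small pane) adds (0.74 − 0.05) = 0.69 sabins.
Panel area = 121.373 / 0.69 = 175.9 m^2.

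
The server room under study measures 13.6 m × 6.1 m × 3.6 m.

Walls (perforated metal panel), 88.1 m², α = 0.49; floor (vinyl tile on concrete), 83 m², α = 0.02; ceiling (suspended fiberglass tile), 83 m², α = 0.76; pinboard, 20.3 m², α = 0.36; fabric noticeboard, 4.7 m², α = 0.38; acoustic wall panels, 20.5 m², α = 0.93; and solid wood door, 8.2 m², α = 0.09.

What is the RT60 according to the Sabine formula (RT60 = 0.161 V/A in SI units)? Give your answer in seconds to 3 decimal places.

0.351 seconds

A = Σ Sᵢαᵢ = 88.1·0.49 + 83·0.02 + 83·0.76 + 20.3·0.36 + 4.7·0.38 + 20.5·0.93 + 8.2·0.09 = 136.806 sabins.
Volume V = 13.6 × 6.1 × 3.6 = 298.656 m³.
RT60 = 0.161 · V / A = 0.161 × 298.656 / 136.806 = 0.351 s.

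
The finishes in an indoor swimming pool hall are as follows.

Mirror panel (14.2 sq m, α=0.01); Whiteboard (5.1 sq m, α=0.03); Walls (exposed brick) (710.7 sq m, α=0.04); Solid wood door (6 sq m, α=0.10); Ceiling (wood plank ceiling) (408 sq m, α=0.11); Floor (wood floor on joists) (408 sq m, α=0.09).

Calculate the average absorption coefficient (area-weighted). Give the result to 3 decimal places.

Total surface area S = 1552.0 sq m.
A = 14.2*0.01 + 5.1*0.03 + 710.7*0.04 + 6*0.10 + 408*0.11 + 408*0.09 = 110.923 sabins.
ᾱ = A/S = 0.071.

0.071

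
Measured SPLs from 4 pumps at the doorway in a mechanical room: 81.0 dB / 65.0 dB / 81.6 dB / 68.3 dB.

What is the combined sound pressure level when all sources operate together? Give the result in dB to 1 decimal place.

Sum in the linear (power) domain: Σ 10^(Lᵢ/10) = 10^(81.0/10) + 10^(65.0/10) + 10^(81.6/10) + 10^(68.3/10) = 2.804e+08.
Combined level = 10 log₁₀(2.804e+08) = 84.5 dB.

84.5 dB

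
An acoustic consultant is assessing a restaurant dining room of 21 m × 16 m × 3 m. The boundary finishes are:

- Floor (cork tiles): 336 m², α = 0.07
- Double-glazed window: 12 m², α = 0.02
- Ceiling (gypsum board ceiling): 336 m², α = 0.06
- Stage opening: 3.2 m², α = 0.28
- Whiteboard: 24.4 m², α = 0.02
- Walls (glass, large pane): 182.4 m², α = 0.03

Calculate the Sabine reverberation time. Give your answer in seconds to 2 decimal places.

Total absorption A = 336·0.07 + 12·0.02 + 336·0.06 + 3.2·0.28 + 24.4·0.02 + 182.4·0.03
  = 23.520 + 0.240 + 20.160 + 0.896 + 0.488 + 5.472 = 50.776 m² sabins.
Volume V = 21 × 16 × 3 = 1008 m³.
T = 0.161 V/A = 0.161·1008/50.776 = 3.20 s.

3.20 s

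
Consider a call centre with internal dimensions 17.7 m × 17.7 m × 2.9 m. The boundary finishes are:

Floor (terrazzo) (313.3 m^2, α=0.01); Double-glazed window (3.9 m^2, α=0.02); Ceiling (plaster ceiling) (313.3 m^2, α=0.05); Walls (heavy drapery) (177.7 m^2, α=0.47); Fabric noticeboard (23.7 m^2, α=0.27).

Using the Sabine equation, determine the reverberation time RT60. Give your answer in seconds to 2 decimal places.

Total absorption A = 313.3·0.01 + 3.9·0.02 + 313.3·0.05 + 177.7·0.47 + 23.7·0.27
  = 3.133 + 0.078 + 15.665 + 83.519 + 6.399 = 108.794 m^2 sabins.
Volume V = 17.7 × 17.7 × 2.9 = 908.541 m³.
Sabine: RT60 = 0.161 × 908.541 / 108.794 = 1.34 s.

1.34 s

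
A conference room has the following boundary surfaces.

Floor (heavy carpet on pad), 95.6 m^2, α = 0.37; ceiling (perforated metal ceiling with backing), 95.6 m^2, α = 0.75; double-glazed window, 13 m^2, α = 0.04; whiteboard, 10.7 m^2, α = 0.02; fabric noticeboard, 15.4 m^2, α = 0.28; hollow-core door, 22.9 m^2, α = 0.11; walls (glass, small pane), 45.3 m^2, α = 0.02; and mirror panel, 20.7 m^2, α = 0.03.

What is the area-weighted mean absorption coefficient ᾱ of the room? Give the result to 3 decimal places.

0.364

S = Σ Sᵢ = 95.6 + 95.6 + 13 + 10.7 + 15.4 + 22.9 + 45.3 + 20.7 = 319.2 m^2.
A = 95.6×0.37 + 95.6×0.75 + 13×0.04 + 10.7×0.02 + 15.4×0.28 + 22.9×0.11 + 45.3×0.02 + 20.7×0.03 = 116.164 sabins.
ᾱ = 116.164 / 319.2 = 0.364.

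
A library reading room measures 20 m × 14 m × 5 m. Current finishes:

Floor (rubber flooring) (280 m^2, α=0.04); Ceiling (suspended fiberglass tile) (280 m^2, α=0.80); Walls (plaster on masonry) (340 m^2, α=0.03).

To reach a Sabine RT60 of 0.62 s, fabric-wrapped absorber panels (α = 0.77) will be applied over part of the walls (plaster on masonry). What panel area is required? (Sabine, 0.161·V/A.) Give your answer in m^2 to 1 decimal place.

Summing Sᵢαᵢ: 11.200 + 224.000 + 10.200 → A₁ = 245.400 sabins.
Required A₂ = 0.161·1400/0.62 = 363.548 sabins.
Absorption to add: 363.548 − 245.400 = 118.148 sabins.
Net gain per m^2: Δα = 0.77 − 0.03 = 0.74.
Area = ΔA/Δα = 118.148/0.74 = 159.7 m^2.

159.7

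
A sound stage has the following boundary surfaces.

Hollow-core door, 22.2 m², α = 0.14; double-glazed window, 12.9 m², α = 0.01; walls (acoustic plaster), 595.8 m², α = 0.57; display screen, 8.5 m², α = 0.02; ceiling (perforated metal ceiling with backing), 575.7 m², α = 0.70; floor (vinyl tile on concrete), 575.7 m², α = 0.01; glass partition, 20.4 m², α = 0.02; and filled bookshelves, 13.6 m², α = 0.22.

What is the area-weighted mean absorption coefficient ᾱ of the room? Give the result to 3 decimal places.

0.414

S = Σ Sᵢ = 22.2 + 12.9 + 595.8 + 8.5 + 575.7 + 575.7 + 20.4 + 13.6 = 1824.8 m².
A = 22.2×0.14 + 12.9×0.01 + 595.8×0.57 + 8.5×0.02 + 575.7×0.70 + 575.7×0.01 + 20.4×0.02 + 13.6×0.22 = 755.160 sabins.
ᾱ = A/S = 0.414.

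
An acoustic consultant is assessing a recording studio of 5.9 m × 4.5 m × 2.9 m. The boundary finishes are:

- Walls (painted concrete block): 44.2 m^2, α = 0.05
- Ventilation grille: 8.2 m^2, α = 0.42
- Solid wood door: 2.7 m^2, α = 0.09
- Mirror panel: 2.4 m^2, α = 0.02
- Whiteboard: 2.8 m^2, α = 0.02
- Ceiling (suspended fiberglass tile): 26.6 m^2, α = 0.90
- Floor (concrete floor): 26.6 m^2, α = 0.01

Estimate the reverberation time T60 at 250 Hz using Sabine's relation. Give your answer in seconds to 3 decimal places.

0.410 seconds

Equivalent absorption area: A = 44.2*0.05 + 8.2*0.42 + 2.7*0.09 + 2.4*0.02 + 2.8*0.02 + 26.6*0.90 + 26.6*0.01 = 30.207 m^2.
Room volume: 76.995 m³.
RT60 = 0.161 · V / A = 0.161 × 76.995 / 30.207 = 0.410 s.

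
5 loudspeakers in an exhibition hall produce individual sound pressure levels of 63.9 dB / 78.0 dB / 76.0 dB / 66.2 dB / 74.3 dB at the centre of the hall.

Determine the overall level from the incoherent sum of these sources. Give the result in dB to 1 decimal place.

Σ 10^(Lᵢ/10) = 1.364e+08.
Combined level = 10 log₁₀(1.364e+08) = 81.3 dB.

81.3 dB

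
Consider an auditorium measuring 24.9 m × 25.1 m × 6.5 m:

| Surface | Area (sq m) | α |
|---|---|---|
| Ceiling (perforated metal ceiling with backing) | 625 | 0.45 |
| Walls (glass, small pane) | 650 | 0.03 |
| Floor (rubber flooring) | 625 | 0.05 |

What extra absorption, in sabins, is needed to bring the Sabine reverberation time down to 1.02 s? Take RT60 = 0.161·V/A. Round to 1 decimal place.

309.2 sabins

Total absorption A₁ = 625*0.45 + 650*0.03 + 625*0.05
  = 281.250 + 19.500 + 31.250 = 332.000 sq m sabins.
For T = 1.02 s, need A₂ = 0.161·V/T = 0.161·4062.435/1.02 = 641.227 sabins.
Additional absorption ΔA = 641.227 − 332.000 = 309.2 sabins.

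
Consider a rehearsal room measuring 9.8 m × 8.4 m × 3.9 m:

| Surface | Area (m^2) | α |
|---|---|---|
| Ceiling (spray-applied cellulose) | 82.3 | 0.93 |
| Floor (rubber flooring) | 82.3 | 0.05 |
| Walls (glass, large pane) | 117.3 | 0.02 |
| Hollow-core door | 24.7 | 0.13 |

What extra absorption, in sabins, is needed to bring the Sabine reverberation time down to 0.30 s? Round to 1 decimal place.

Equivalent absorption area: A₁ = 82.3*0.93 + 82.3*0.05 + 117.3*0.02 + 24.7*0.13 = 86.211 m^2.
Target A₂ = 0.161·321.048/0.30 = 172.296 sabins (V = 321.048 m³).
Additional absorption ΔA = 172.296 − 86.211 = 86.1 sabins.

86.1 sabins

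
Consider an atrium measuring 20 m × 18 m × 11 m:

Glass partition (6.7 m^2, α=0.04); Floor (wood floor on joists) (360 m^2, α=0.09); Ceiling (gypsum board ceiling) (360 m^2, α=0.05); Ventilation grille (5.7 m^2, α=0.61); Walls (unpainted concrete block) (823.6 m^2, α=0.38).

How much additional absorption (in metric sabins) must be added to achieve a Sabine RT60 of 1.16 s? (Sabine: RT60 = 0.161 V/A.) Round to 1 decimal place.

Total absorption A₁ = 6.7×0.04 + 360×0.09 + 360×0.05 + 5.7×0.61 + 823.6×0.38
  = 0.268 + 32.400 + 18.000 + 3.477 + 312.968 = 367.113 m^2 sabins.
For T = 1.16 s, need A₂ = 0.161·V/T = 0.161·3960/1.16 = 549.621 sabins.
Shortfall: 549.621 − 367.113 = 182.5 sabins.

182.5 sabins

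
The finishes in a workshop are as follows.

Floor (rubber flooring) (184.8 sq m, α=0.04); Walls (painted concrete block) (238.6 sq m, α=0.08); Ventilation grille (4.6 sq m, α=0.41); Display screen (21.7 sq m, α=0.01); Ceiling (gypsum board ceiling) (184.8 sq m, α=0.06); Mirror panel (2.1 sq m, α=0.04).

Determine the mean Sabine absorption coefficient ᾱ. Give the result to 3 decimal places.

0.062

Total surface area S = 636.6 sq m.
Weighted sum Σ Sα = 39.755.
ᾱ = A/S = 0.062.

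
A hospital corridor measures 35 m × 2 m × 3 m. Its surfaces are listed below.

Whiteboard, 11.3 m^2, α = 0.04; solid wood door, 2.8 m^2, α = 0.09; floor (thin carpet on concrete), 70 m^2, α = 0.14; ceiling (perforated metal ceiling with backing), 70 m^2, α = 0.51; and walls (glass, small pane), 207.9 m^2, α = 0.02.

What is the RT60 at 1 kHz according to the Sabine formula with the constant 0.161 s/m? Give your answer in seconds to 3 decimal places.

A = Σ Sᵢαᵢ = 11.3*0.04 + 2.8*0.09 + 70*0.14 + 70*0.51 + 207.9*0.02 = 50.362 sabins.
V = 35·2·3 = 210 m³.
RT60 = 0.161 · V / A = 0.161 × 210 / 50.362 = 0.671 s.

0.671 sec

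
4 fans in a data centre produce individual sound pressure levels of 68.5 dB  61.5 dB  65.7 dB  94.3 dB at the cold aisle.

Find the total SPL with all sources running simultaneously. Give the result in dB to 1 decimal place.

94.3 dB

Σ 10^(Lᵢ/10) = 2.704e+09.
Back to dB: 10·log₁₀ Σ = 94.3 dB.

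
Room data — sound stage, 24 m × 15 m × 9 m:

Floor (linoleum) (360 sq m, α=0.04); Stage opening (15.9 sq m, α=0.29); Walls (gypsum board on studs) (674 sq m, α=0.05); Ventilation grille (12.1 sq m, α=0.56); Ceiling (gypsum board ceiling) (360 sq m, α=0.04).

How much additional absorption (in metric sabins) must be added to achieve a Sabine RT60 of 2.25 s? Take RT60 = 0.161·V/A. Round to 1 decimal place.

158.0 sabins

Equivalent absorption area: A₁ = 360·0.04 + 15.9·0.29 + 674·0.05 + 12.1·0.56 + 360·0.04 = 73.887 sq m.
V = 3240 m³. Required absorption A₂ = 0.161 × 3240 / 2.25 = 231.840 sabins.
Shortfall: 231.840 − 73.887 = 158.0 sabins.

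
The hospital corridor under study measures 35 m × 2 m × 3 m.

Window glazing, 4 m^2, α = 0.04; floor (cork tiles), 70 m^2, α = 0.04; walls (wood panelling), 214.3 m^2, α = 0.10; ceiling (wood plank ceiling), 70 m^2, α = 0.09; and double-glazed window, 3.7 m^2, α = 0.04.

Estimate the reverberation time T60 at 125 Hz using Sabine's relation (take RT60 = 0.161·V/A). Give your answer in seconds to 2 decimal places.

Total absorption A = 4×0.04 + 70×0.04 + 214.3×0.10 + 70×0.09 + 3.7×0.04
  = 0.160 + 2.800 + 21.430 + 6.300 + 0.148 = 30.838 m^2 sabins.
Volume V = 35 × 2 × 3 = 210 m³.
RT60 = 0.161 · V / A = 0.161 × 210 / 30.838 = 1.10 s.

1.10 seconds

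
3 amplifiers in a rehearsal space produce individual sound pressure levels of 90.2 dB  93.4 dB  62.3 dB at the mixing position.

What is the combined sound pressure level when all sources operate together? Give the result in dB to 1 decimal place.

Σ 10^(Lᵢ/10) = 3.237e+09.
Back to dB: 10·log₁₀ Σ = 95.1 dB.

95.1 dB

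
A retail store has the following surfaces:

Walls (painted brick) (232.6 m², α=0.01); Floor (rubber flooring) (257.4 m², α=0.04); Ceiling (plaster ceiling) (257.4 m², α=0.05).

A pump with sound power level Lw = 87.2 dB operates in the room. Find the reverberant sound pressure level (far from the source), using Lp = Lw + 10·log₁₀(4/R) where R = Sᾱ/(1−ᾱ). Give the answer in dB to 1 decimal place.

79.0 dB

Σ(Sᵢαᵢ) = 232.6·0.01 + 257.4·0.04 + 257.4·0.05 = 25.492; total area S = 747.4 m².
ᾱ = 0.0341, so room constant R = A/(1−ᾱ) = 26.392 m².
Lp = 87.2 + 10·log₁₀(4/26.392) = 87.2 + (-8.19) = 79.0 dB.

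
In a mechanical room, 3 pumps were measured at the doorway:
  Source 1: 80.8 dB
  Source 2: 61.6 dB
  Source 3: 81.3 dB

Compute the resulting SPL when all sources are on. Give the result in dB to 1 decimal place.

Converting to relative power and adding: 10^(80.8/10) + 10^(61.6/10) + 10^(81.3/10) = 2.566e+08.
Back to dB: 10·log₁₀ Σ = 84.1 dB.

84.1 dB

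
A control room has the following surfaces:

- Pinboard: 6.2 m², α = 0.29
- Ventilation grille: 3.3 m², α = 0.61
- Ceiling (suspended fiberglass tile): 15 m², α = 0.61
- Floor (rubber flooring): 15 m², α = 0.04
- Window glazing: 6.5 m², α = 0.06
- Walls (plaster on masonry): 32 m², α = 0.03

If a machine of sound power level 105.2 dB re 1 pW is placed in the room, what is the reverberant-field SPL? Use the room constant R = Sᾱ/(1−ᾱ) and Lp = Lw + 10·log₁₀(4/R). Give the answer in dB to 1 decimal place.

Σ(Sᵢαᵢ) = 6.2·0.29 + 3.3·0.61 + 15·0.61 + 15·0.04 + 6.5·0.06 + 32·0.03 = 14.911; total area S = 78.0 m².
ᾱ = 0.1912, so room constant R = A/(1−ᾱ) = 18.436 m².
Lp = Lw + 10 log₁₀(4/R) = 105.2 -6.64 = 98.6 dB.

98.6 dB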